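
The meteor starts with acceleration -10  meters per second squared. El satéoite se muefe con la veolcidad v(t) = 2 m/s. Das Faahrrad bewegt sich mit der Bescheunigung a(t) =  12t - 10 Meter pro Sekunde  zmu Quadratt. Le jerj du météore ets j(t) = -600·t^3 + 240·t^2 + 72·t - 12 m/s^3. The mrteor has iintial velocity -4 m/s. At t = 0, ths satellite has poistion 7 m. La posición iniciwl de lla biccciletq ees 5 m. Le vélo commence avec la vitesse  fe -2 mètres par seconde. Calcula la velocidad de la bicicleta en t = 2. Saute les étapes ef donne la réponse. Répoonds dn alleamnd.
v(2) = 2.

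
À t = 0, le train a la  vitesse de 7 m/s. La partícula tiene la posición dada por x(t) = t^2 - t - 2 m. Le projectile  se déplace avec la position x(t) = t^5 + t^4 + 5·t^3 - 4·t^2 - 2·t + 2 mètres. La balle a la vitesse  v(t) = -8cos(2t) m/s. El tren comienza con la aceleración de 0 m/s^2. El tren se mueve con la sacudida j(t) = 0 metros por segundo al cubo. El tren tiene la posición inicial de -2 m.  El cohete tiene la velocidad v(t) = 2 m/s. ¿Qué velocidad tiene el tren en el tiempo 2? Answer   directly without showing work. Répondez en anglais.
The answer is 7.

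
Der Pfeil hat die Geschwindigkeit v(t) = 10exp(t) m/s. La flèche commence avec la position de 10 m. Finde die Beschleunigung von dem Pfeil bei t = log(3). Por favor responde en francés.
Nous devons dériver notre équation de la vitesse v(t) = 10·exp(t) 1 fois. En prenant d/dt de v(t), nous trouvons a(t) = 10·exp(t). Nous avons l'accélération a(t) = 10·exp(t). En substituant t = log(3): a(log(3)) = 30.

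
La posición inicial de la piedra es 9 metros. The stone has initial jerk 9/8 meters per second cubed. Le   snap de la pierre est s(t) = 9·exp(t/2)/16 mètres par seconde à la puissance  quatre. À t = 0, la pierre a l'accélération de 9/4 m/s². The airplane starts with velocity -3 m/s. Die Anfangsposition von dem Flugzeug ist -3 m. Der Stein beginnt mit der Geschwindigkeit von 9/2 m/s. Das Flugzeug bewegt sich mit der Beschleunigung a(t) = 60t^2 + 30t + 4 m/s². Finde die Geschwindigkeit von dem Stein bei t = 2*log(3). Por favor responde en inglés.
To find the answer, we compute 3 antiderivatives of s(t) = 9·exp(t/2)/16. The antiderivative of snap, with j(0) = 9/8, gives jerk: j(t) = 9·exp(t/2)/8. Integrating jerk and using the initial condition a(0) = 9/4, we get a(t) = 9·exp(t/2)/4. Integrating acceleration and using the initial condition v(0) = 9/2, we get v(t) = 9·exp(t/2)/2. From the given velocity equation v(t) = 9·exp(t/2)/2, we substitute t = 2*log(3) to get v = 27/2.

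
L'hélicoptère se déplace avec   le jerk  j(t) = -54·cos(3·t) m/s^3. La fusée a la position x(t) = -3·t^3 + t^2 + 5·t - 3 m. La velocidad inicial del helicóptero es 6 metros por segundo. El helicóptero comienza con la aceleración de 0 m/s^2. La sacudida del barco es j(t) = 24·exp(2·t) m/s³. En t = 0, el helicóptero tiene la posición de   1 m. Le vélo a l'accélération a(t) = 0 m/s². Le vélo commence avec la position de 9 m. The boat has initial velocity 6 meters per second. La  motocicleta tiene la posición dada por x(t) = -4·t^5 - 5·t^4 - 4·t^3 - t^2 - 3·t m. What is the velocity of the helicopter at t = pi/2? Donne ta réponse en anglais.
To find the answer, we compute 2 integrals of j(t) = -54·cos(3·t). Taking ∫j(t)dt and applying a(0) = 0, we find a(t) = -18·sin(3·t). Integrating acceleration and using the initial condition v(0) = 6, we get v(t) = 6·cos(3·t). From the given velocity equation v(t) = 6·cos(3·t), we substitute t = pi/2 to get v = 0.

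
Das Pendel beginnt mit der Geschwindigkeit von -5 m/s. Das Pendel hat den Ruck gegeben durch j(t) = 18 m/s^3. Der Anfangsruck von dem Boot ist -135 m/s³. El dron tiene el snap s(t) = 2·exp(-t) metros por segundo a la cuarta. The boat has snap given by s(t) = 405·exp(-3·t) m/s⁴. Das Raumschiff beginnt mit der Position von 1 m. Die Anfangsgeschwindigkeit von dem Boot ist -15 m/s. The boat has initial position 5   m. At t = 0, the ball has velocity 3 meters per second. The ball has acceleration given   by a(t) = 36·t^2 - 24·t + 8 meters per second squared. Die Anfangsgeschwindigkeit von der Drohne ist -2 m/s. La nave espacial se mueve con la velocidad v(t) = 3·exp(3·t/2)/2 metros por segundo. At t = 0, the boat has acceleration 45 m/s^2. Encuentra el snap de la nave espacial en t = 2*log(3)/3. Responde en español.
Partiendo de la velocidad v(t) = 3·exp(3·t/2)/2, tomamos 3 derivadas. Tomando d/dt de v(t), encontramos a(t) = 9·exp(3·t/2)/4. Tomando d/dt de a(t), encontramos j(t) = 27·exp(3·t/2)/8. La derivada de la sacudida da el snap: s(t) = 81·exp(3·t/2)/16. De la ecuación del snap s(t) = 81·exp(3·t/2)/16, sustituimos t = 2*log(3)/3 para obtener s = 243/16.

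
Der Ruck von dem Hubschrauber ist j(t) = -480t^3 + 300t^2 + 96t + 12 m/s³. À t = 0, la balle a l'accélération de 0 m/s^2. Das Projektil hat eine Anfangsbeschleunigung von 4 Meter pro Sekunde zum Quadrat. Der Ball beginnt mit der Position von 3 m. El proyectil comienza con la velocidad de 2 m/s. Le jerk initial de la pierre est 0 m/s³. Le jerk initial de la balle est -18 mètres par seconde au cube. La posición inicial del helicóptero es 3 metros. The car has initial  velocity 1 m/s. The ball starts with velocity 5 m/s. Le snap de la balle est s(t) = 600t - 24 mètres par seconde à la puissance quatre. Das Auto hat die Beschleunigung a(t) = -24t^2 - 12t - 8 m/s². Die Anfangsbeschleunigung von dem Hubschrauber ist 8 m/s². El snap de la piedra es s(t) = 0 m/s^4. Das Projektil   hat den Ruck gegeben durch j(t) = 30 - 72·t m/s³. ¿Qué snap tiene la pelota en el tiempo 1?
Tenemos el snap s(t) = 600·t - 24. Sustituyendo t = 1: s(1) = 576.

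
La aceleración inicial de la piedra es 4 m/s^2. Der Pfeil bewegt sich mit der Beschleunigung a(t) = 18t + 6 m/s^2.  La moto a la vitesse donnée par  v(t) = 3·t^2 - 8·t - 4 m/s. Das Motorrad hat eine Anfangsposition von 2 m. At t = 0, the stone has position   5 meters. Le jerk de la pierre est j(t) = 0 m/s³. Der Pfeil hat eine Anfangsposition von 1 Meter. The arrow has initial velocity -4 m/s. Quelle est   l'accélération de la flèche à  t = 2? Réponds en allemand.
Wir haben die Beschleunigung a(t) = 18·t + 6. Durch Einsetzen von t = 2: a(2) = 42.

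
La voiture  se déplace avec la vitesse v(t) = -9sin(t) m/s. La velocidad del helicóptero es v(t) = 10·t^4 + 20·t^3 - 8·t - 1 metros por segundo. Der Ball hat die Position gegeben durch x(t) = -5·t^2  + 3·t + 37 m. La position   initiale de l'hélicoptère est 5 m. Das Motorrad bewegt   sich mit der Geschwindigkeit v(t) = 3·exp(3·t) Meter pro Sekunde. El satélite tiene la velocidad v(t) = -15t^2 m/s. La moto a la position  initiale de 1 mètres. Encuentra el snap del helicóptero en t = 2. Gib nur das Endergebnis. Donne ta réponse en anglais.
s(2) = 600.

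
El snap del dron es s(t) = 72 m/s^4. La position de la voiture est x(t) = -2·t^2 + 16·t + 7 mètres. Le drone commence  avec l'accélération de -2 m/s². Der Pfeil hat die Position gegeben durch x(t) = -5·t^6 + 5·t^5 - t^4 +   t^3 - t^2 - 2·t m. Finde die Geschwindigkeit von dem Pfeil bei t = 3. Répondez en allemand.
Wir müssen unsere Gleichung für die Position x(t) = -5·t^6 + 5·t^5 - t^4 + t^3 - t^2 - 2·t 1-mal ableiten. Die Ableitung von der Position ergibt die Geschwindigkeit: v(t) = -30·t^5 + 25·t^4 - 4·t^3 + 3·t^2 - 2·t - 2. Mit v(t) = -30·t^5 + 25·t^4 - 4·t^3 + 3·t^2 - 2·t - 2 und Einsetzen von t = 3, finden wir v = -5354.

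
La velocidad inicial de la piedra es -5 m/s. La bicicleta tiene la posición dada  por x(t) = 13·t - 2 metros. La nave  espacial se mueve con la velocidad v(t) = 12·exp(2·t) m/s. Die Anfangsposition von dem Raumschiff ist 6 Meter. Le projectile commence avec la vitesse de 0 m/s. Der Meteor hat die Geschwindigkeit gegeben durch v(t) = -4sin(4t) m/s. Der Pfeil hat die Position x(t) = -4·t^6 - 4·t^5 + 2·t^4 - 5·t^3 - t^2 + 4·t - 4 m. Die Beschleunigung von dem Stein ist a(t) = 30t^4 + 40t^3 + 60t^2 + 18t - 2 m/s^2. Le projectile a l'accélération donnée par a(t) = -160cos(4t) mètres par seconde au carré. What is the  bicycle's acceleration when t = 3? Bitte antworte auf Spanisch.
Partiendo de la posición x(t) = 13·t - 2, tomamos 2 derivadas. La derivada de la posición da la velocidad: v(t) = 13. La derivada de la velocidad da la aceleración: a(t) = 0. Tenemos la aceleración a(t) = 0. Sustituyendo t = 3: a(3) = 0.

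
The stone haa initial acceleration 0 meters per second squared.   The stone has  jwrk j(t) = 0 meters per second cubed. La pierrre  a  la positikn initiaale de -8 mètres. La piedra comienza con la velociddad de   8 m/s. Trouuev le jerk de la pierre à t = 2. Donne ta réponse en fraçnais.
De l'équation du jerk j(t) = 0, nous substituons t = 2 pour obtenir j = 0.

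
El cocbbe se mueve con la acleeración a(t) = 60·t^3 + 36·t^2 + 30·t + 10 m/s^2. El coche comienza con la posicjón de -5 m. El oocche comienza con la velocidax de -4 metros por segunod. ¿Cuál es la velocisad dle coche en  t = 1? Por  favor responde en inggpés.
Starting from acceleration a(t) = 60·t^3 + 36·t^2 + 30·t + 10, we take 1 integral. Taking ∫a(t)dt and applying v(0) = -4, we find v(t) = 15·t^4 + 12·t^3 + 15·t^2 + 10·t - 4. From the given velocity equation v(t) = 15·t^4 + 12·t^3 + 15·t^2 + 10·t - 4, we substitute t = 1 to get v = 48.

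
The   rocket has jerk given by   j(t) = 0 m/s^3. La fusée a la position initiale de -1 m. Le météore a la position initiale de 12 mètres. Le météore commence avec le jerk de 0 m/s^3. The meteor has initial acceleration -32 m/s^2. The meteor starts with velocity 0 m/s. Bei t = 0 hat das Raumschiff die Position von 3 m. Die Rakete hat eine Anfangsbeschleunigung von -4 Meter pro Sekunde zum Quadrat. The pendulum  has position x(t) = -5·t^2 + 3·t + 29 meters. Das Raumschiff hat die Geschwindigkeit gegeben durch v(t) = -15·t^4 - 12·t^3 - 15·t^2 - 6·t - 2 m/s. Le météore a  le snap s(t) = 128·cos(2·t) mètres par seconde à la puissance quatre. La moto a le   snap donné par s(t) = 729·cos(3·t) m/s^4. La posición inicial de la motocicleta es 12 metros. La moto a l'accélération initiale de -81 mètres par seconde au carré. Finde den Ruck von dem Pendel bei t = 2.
Wir müssen unsere Gleichung für die Position x(t) = -5·t^2 + 3·t + 29 3-mal ableiten. Mit d/dt von x(t) finden wir v(t) = 3 - 10·t. Die Ableitung von der Geschwindigkeit ergibt die Beschleunigung: a(t) = -10. Die Ableitung von der Beschleunigung ergibt den Ruck: j(t) = 0. Mit j(t) = 0 und Einsetzen von t = 2, finden wir j = 0.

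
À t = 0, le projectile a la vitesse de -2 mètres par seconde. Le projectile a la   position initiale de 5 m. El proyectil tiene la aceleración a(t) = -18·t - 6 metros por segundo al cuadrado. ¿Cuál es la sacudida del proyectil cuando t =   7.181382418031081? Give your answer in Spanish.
Debemos derivar nuestra ecuación de la aceleración a(t) = -18·t - 6 1 vez. La derivada de la aceleración da la sacudida: j(t) = -18. Tenemos la sacudida j(t) = -18. Sustituyendo t = 7.181382418031081: j(7.181382418031081) = -18.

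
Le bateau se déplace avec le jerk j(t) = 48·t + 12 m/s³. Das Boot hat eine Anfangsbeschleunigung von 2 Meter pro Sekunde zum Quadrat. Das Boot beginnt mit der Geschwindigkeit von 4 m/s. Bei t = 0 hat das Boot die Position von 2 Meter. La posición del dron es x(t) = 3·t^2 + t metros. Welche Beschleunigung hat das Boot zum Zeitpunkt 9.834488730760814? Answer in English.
We need to integrate our jerk equation j(t) = 48·t + 12 1 time. Integrating jerk and using the initial condition a(0) = 2, we get a(t) = 24·t^2 + 12·t + 2. Using a(t) = 24·t^2 + 12·t + 2 and substituting t = 9.834488730760814, we find a = 2441.22591106020.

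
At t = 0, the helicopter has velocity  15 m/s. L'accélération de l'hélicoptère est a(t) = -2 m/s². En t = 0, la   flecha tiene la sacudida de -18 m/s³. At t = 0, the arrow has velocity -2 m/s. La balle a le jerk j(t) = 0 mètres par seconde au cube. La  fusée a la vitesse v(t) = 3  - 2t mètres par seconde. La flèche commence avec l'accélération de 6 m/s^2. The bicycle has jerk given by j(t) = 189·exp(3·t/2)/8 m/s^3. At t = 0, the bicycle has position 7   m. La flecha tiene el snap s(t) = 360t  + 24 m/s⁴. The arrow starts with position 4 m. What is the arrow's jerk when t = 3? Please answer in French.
Nous devons intégrer notre équation du snap s(t) = 360·t + 24 1 fois. L'intégrale du snap est le jerk. En utilisant j(0) = -18, nous obtenons j(t) = 180·t^2 + 24·t - 18. En utilisant j(t) = 180·t^2 + 24·t - 18 et en substituant t = 3, nous trouvons j = 1674.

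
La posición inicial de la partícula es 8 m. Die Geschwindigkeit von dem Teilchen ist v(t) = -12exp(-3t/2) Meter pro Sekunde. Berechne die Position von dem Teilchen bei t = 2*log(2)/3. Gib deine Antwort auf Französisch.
Nous devons trouver la primitive de notre équation de la vitesse v(t) = -12·exp(-3·t/2) 1 fois. La primitive de la vitesse, avec x(0) = 8, donne la position: x(t) = 8·exp(-3·t/2). De l'équation de la position x(t) = 8·exp(-3·t/2), nous substituons t = 2*log(2)/3 pour obtenir x = 4.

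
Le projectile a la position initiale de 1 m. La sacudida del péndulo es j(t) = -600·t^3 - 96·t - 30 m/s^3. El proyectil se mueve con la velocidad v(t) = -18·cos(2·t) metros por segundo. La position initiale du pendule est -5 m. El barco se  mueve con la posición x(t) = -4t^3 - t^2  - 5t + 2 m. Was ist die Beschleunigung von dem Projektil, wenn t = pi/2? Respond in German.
Ausgehend von der Geschwindigkeit v(t) = -18·cos(2·t), nehmen wir 1 Ableitung. Mit d/dt von v(t) finden wir a(t) = 36·sin(2·t). Aus der Gleichung für die Beschleunigung a(t) = 36·sin(2·t), setzen wir t = pi/2 ein und erhalten a = 0.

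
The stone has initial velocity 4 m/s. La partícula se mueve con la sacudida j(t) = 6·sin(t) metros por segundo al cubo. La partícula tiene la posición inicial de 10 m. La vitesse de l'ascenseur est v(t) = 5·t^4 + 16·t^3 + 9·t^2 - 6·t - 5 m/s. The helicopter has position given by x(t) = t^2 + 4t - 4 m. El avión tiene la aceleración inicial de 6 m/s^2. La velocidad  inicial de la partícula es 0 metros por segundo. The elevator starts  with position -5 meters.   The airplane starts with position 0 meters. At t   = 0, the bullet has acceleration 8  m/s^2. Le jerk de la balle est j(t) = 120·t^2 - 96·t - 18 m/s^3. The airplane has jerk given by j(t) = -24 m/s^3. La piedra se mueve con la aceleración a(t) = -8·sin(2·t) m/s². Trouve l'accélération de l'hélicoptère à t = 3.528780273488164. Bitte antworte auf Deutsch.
Um dies zu lösen, müssen wir 2 Ableitungen unserer Gleichung für die Position x(t) = t^2 + 4·t - 4 nehmen. Durch Ableiten von der Position erhalten wir die Geschwindigkeit: v(t) = 2·t + 4. Mit d/dt von v(t) finden wir a(t) = 2. Aus der Gleichung für die Beschleunigung a(t) = 2, setzen wir t = 3.528780273488164 ein und erhalten a = 2.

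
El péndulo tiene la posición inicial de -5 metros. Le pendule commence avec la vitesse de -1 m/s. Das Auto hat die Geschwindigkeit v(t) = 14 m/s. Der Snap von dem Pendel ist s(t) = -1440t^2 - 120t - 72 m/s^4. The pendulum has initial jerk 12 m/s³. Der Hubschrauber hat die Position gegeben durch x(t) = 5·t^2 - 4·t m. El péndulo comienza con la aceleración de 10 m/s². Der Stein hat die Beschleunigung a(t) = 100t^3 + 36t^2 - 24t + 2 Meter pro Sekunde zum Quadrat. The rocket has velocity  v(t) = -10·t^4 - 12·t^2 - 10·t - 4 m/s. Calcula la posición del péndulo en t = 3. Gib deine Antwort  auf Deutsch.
Um dies zu lösen, müssen wir 4 Integrale unserer Gleichung für den Snap s(t) = -1440·t^2 - 120·t - 72 finden. Mit ∫s(t)dt und Anwendung von j(0) = 12, finden wir j(t) = -480·t^3 - 60·t^2 - 72·t + 12. Die Stammfunktion von dem Ruck ist die Beschleunigung. Mit a(0) = 10 erhalten wir a(t) = -120·t^4 - 20·t^3 - 36·t^2 + 12·t + 10. Mit ∫a(t)dt und Anwendung von v(0) = -1, finden wir v(t) = -24·t^5 - 5·t^4 - 12·t^3 + 6·t^2 + 10·t - 1. Durch Integration von der Geschwindigkeit und Verwendung der Anfangsbedingung x(0) = -5, erhalten wir x(t) = -4·t^6 - t^5 - 3·t^4 + 2·t^3 + 5·t^2 - t - 5. Wir haben die Position x(t) = -4·t^6 - t^5 - 3·t^4 + 2·t^3 + 5·t^2 - t - 5. Durch Einsetzen von t = 3: x(3) = -3311.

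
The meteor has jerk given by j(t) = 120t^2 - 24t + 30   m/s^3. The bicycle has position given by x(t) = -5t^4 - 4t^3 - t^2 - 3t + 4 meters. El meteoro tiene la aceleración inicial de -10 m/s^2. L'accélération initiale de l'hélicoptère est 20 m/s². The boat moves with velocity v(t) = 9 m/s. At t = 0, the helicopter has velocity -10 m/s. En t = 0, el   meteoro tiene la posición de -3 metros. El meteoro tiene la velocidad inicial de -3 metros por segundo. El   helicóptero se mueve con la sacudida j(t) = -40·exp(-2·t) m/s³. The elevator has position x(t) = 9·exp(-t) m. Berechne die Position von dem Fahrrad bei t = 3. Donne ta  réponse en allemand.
Aus der Gleichung für die Position x(t) = -5·t^4 - 4·t^3 - t^2 - 3·t + 4, setzen wir t = 3 ein und erhalten x = -527.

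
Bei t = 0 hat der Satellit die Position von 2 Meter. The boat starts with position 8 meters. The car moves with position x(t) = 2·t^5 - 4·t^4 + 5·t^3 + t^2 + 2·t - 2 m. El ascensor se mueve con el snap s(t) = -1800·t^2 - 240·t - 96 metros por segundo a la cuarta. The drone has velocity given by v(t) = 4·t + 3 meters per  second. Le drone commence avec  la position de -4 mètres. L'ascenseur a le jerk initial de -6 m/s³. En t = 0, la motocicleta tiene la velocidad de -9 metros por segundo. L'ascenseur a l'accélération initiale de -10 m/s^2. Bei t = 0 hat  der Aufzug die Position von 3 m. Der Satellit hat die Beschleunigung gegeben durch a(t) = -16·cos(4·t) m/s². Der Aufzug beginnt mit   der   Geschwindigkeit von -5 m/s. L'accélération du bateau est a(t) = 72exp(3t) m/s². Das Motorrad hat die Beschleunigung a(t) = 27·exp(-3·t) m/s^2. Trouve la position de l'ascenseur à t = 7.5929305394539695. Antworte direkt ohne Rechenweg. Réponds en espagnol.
La posición en t = 7.5929305394539695 es x = -1022666.05305718.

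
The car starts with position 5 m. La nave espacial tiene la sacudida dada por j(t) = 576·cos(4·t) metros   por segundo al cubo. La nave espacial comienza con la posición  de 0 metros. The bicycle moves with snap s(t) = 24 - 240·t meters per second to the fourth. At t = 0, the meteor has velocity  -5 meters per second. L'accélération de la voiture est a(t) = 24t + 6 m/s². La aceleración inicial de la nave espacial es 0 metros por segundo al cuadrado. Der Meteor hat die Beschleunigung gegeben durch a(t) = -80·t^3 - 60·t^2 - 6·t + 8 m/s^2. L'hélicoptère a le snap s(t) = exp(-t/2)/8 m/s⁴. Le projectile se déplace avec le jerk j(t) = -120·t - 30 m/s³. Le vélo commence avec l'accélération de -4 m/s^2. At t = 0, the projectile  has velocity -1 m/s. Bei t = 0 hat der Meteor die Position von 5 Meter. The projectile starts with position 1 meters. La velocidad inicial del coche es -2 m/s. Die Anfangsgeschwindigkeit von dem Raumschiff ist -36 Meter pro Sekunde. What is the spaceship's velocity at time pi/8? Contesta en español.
Para resolver esto, necesitamos tomar 2 antiderivadas de nuestra ecuación de la sacudida j(t) = 576·cos(4·t). Integrando la sacudida y usando la condición inicial a(0) = 0, obtenemos a(t) = 144·sin(4·t). La antiderivada de la aceleración es la velocidad. Usando v(0) = -36, obtenemos v(t) = -36·cos(4·t). De la ecuación de la velocidad v(t) = -36·cos(4·t), sustituimos t = pi/8 para obtener v = 0.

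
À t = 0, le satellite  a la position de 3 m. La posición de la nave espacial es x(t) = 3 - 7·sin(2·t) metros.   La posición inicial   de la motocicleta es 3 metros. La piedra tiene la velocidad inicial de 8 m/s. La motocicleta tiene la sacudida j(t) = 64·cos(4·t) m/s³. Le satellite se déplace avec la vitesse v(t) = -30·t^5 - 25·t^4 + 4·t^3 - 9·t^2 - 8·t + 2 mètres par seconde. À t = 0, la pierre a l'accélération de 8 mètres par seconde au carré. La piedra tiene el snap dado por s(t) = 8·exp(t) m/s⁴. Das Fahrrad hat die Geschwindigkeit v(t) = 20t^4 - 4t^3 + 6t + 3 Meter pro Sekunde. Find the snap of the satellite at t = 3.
Starting from velocity v(t) = -30·t^5 - 25·t^4 + 4·t^3 - 9·t^2 - 8·t + 2, we take 3 derivatives. The derivative of velocity gives acceleration: a(t) = -150·t^4 - 100·t^3 + 12·t^2 - 18·t - 8. Differentiating acceleration, we get jerk: j(t) = -600·t^3 - 300·t^2 + 24·t - 18. Taking d/dt of j(t), we find s(t) = -1800·t^2 - 600·t + 24. Using s(t) = -1800·t^2 - 600·t + 24 and substituting t = 3, we find s = -17976.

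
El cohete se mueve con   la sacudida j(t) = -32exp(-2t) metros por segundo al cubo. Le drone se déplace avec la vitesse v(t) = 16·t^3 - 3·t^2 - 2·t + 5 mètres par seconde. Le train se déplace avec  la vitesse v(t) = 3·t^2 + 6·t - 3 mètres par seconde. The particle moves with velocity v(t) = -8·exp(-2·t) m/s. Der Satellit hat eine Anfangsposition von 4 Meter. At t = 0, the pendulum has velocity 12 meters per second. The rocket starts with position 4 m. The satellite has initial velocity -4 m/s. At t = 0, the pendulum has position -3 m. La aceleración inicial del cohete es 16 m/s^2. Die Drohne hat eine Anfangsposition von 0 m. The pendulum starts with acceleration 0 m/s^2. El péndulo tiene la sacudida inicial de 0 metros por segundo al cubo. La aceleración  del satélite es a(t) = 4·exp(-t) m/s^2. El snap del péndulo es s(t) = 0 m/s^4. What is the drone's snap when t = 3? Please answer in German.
Ausgehend von der Geschwindigkeit v(t) = 16·t^3 - 3·t^2 - 2·t + 5, nehmen wir 3 Ableitungen. Durch Ableiten von der Geschwindigkeit erhalten wir die Beschleunigung: a(t) = 48·t^2 - 6·t - 2. Mit d/dt von a(t) finden wir j(t) = 96·t - 6. Durch Ableiten von dem Ruck erhalten wir den Snap: s(t) = 96. Wir haben den Snap s(t) = 96. Durch Einsetzen von t = 3: s(3) = 96.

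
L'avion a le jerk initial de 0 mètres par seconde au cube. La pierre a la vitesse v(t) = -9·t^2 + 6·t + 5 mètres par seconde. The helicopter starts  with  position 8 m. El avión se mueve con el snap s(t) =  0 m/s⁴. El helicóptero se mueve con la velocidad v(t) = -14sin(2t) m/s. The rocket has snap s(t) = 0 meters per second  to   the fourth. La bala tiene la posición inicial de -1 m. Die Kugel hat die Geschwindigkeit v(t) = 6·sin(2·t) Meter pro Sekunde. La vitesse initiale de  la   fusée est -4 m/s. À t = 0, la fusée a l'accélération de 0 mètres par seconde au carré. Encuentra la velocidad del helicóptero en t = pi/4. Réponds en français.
De l'équation de la vitesse v(t) = -14·sin(2·t), nous substituons t = pi/4 pour obtenir v = -14.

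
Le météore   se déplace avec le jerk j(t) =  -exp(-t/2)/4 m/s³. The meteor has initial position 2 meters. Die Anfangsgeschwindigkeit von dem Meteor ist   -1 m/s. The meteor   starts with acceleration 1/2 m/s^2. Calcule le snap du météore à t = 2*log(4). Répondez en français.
Nous devons dériver notre équation du jerk j(t) = -exp(-t/2)/4 1 fois. En prenant d/dt de j(t), nous trouvons s(t) = exp(-t/2)/8. En utilisant s(t) = exp(-t/2)/8 et en substituant t = 2*log(4), nous trouvons s = 1/32.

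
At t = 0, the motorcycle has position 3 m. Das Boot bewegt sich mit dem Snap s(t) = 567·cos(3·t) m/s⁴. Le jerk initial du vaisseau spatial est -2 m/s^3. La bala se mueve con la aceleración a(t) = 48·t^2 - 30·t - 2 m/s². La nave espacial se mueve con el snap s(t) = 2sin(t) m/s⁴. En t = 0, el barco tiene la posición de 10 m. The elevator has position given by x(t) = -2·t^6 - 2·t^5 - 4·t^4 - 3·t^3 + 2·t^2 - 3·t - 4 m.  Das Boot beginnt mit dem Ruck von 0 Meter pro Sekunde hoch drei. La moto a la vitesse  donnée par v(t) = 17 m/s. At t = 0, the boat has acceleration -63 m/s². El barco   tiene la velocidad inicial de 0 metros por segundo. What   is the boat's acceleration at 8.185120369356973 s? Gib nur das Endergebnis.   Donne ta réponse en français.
a(8.185120369356973) = -52.7874186563883.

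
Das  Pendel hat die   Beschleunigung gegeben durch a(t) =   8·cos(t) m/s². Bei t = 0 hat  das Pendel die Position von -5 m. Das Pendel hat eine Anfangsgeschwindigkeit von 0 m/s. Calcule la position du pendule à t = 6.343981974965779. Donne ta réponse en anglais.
We must find the antiderivative of our acceleration equation a(t) = 8·cos(t) 2 times. Finding the antiderivative of a(t) and using v(0) = 0: v(t) = 8·sin(t). Finding the integral of v(t) and using x(0) = -5: x(t) = 3 - 8·cos(t). From the given position equation x(t) = 3 - 8·cos(t), we substitute t = 6.343981974965779 to get x = -4.98521961423392.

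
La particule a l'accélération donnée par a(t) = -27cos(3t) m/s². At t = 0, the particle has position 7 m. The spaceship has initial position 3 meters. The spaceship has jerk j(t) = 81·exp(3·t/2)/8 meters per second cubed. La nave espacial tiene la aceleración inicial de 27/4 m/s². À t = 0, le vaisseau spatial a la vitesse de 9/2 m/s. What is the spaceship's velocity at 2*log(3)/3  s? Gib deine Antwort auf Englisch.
To find the answer, we compute 2 integrals of j(t) = 81·exp(3·t/2)/8. The integral of jerk is acceleration. Using a(0) = 27/4, we get a(t) = 27·exp(3·t/2)/4. Taking ∫a(t)dt and applying v(0) = 9/2, we find v(t) = 9·exp(3·t/2)/2. Using v(t) = 9·exp(3·t/2)/2 and substituting t = 2*log(3)/3, we find v = 27/2.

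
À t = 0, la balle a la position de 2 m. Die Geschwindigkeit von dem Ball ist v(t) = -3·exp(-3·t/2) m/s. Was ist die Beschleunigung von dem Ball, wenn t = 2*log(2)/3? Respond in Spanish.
Partiendo de la velocidad v(t) = -3·exp(-3·t/2), tomamos 1 derivada. Derivando la velocidad, obtenemos la aceleración: a(t) = 9·exp(-3·t/2)/2. De la ecuación de la aceleración a(t) = 9·exp(-3·t/2)/2, sustituimos t = 2*log(2)/3 para obtener a = 9/4.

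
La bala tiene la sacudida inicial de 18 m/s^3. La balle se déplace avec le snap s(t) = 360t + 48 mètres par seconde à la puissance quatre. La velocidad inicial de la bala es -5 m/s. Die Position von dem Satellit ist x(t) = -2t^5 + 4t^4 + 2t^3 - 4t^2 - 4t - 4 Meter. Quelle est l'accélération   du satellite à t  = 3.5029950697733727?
Nous devons dériver notre équation de la position x(t) = -2·t^5 + 4·t^4 + 2·t^3 - 4·t^2 - 4·t - 4 2 fois. En prenant d/dt de x(t), nous trouvons v(t) = -10·t^4 + 16·t^3 + 6·t^2 - 8·t - 4. En dérivant la vitesse, nous obtenons l'accélération: a(t) = -40·t^3 + 48·t^2 + 12·t - 8. Nous avons l'accélération a(t) = -40·t^3 + 48·t^2 + 12·t - 8. En substituant t = 3.5029950697733727: a(3.5029950697733727) = -1096.36380636518.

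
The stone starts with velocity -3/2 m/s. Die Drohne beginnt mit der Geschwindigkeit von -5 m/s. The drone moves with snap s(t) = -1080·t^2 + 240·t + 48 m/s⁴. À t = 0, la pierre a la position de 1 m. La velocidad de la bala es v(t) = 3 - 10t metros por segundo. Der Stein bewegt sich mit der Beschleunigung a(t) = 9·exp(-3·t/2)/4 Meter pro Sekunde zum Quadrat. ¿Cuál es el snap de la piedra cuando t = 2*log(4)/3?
Para resolver esto, necesitamos tomar 2 derivadas de nuestra ecuación de la aceleración a(t) = 9·exp(-3·t/2)/4. Tomando d/dt de a(t), encontramos j(t) = -27·exp(-3·t/2)/8. Derivando la sacudida, obtenemos el snap: s(t) = 81·exp(-3·t/2)/16. Tenemos el snap s(t) = 81·exp(-3·t/2)/16. Sustituyendo t = 2*log(4)/3: s(2*log(4)/3) = 81/64.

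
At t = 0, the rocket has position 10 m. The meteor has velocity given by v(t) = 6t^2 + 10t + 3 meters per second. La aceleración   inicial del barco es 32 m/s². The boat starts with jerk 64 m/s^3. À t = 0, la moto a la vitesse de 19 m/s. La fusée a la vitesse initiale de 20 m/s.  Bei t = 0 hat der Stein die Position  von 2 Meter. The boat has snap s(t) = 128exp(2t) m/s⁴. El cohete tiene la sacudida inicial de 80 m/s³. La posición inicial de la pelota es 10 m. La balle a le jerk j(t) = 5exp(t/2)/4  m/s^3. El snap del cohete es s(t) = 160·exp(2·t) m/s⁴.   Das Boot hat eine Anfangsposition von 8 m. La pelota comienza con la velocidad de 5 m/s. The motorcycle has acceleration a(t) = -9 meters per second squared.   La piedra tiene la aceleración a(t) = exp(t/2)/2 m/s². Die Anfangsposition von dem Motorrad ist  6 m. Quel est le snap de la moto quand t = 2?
Pour résoudre ceci, nous devons prendre 2 dérivées de notre équation de l'accélération a(t) = -9. En prenant d/dt de a(t), nous trouvons j(t) = 0. La dérivée du jerk donne le snap: s(t) = 0. Nous avons le snap s(t) = 0. En substituant t = 2: s(2) = 0.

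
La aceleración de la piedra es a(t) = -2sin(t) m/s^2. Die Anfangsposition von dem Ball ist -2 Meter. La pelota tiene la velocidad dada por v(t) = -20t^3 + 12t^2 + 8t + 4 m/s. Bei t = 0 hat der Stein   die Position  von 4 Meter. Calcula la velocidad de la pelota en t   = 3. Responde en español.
Usando v(t) = -20·t^3 + 12·t^2 + 8·t + 4 y sustituyendo t = 3, encontramos v = -404.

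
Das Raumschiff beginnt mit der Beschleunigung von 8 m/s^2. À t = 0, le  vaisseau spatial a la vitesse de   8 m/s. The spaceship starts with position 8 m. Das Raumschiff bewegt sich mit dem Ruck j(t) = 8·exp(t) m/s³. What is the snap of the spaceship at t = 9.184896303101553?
We must differentiate our jerk equation j(t) = 8·exp(t) 1 time. Taking d/dt of j(t), we find s(t) = 8·exp(t). Using s(t) = 8·exp(t) and substituting t = 9.184896303101553, we find s = 77990.1522722580.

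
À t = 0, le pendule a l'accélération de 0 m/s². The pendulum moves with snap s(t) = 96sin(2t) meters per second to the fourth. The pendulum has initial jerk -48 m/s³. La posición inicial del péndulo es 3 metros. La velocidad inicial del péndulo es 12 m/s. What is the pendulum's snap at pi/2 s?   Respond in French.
Nous avons le snap s(t) = 96·sin(2·t). En substituant t = pi/2: s(pi/2) = 0.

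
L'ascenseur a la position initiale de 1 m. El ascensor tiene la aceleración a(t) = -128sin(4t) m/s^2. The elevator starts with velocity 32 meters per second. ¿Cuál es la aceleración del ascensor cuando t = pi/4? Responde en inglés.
From the given acceleration equation a(t) = -128·sin(4·t), we substitute t = pi/4 to get a = 0.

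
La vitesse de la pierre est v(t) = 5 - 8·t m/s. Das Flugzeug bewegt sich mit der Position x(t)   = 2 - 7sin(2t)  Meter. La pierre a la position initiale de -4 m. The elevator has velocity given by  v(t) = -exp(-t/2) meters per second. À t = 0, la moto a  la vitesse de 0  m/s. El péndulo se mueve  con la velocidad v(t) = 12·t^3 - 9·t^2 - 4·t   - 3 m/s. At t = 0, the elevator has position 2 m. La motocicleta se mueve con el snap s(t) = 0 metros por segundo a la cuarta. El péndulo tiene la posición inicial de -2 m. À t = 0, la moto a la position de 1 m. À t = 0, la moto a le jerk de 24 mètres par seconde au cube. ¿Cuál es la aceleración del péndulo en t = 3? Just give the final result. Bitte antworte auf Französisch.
À t = 3, a = 266.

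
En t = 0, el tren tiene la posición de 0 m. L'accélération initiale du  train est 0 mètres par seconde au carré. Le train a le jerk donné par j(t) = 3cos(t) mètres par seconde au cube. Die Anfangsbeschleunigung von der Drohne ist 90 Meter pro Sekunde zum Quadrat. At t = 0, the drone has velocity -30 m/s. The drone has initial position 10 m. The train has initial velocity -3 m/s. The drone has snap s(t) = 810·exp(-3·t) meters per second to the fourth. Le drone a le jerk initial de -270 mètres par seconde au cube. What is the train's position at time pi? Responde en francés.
En partant du jerk j(t) = 3·cos(t), nous prenons 3 primitives. L'intégrale du jerk est l'accélération. En utilisant a(0) = 0, nous obtenons a(t) = 3·sin(t). En prenant ∫a(t)dt et en appliquant v(0) = -3, nous trouvons v(t) = -3·cos(t). En prenant ∫v(t)dt et en appliquant x(0) = 0, nous trouvons x(t) = -3·sin(t). En utilisant x(t) = -3·sin(t) et en substituant t = pi, nous trouvons x = 0.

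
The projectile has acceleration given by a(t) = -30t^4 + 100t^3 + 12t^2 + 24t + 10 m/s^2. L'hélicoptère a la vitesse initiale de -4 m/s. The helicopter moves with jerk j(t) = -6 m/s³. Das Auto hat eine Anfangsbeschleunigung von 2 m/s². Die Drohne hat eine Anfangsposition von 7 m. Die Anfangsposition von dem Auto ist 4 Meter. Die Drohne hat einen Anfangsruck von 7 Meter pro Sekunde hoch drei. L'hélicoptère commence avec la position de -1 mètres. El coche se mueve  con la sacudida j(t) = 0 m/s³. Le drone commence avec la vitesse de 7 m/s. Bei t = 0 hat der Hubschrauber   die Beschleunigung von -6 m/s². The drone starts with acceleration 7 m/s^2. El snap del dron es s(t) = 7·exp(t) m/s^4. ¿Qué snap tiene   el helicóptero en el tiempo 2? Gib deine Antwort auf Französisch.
En partant du jerk j(t) = -6, nous prenons 1 dérivée. En dérivant le jerk, nous obtenons le snap: s(t) = 0. De l'équation du snap s(t) = 0, nous substituons t = 2 pour obtenir s = 0.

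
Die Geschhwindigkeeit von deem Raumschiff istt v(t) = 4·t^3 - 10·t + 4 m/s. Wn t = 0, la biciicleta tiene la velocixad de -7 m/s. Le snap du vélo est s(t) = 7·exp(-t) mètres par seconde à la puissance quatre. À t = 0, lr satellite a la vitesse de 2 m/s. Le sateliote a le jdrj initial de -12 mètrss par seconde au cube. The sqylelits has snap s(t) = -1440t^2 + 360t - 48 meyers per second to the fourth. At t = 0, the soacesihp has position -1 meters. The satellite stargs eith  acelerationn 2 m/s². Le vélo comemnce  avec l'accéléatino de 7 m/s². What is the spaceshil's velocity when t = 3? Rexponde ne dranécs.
En utilisant v(t) = 4·t^3 - 10·t + 4 et en substituant t = 3, nous trouvons v = 82.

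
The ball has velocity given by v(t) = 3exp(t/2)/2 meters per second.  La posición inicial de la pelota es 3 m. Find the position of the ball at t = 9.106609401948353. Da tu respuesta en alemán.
Ausgehend von der Geschwindigkeit v(t) = 3·exp(t/2)/2, nehmen wir 1 Integral. Durch Integration von der Geschwindigkeit und Verwendung der Anfangsbedingung x(0) = 3, erhalten wir x(t) = 3·exp(t/2). Wir haben die Position x(t) = 3·exp(t/2). Durch Einsetzen von t = 9.106609401948353: x(9.106609401948353) = 284.836972317390.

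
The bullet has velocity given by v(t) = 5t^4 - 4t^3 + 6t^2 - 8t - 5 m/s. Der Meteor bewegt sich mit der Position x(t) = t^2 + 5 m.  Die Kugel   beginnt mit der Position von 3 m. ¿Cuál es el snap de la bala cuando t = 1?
Para resolver esto, necesitamos tomar 3 derivadas de nuestra ecuación de la velocidad v(t) = 5·t^4 - 4·t^3 + 6·t^2 - 8·t - 5. Tomando d/dt de v(t), encontramos a(t) = 20·t^3 - 12·t^2 + 12·t - 8. Tomando d/dt de a(t), encontramos j(t) = 60·t^2 - 24·t + 12. La derivada de la sacudida da el snap: s(t) = 120·t - 24. De la ecuación del snap s(t) = 120·t - 24, sustituimos t = 1 para obtener s = 96.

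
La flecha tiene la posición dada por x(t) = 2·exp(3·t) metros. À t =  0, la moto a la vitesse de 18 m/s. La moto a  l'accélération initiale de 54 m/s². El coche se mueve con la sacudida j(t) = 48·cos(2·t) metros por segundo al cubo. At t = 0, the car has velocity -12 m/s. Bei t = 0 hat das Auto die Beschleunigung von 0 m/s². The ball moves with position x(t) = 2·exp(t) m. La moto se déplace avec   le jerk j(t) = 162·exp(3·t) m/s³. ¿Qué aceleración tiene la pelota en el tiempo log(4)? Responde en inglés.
We must differentiate our position equation x(t) = 2·exp(t) 2 times. Taking d/dt of x(t), we find v(t) = 2·exp(t). Taking d/dt of v(t), we find a(t) = 2·exp(t). Using a(t) = 2·exp(t) and substituting t = log(4), we find a = 8.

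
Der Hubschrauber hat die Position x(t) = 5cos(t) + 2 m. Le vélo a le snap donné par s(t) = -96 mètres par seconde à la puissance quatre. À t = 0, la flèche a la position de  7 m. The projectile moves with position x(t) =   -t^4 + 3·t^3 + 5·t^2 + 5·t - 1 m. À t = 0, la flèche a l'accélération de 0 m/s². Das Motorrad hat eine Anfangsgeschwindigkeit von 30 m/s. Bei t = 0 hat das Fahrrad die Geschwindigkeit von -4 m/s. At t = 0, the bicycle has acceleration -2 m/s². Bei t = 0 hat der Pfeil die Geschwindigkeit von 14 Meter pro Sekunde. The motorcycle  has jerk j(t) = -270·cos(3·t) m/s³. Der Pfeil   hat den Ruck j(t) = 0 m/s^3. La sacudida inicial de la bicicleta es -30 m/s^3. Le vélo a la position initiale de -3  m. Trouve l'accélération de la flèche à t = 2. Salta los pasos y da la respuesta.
L'accélération à t = 2 est a = 0.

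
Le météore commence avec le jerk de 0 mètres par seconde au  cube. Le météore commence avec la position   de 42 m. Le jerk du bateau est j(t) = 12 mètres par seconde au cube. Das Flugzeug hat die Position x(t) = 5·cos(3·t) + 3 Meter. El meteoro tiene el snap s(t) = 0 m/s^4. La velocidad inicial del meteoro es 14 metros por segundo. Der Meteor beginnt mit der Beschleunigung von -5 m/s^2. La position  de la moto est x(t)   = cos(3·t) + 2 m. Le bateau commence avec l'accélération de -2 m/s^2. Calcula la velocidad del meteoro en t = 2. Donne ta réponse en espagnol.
Necesitamos integrar nuestra ecuación del snap s(t) = 0 3 veces. La integral del snap, con j(0) = 0, da la sacudida: j(t) = 0. La integral de la sacudida, con a(0) = -5, da la aceleración: a(t) = -5. Tomando ∫a(t)dt y aplicando v(0) = 14, encontramos v(t) = 14 - 5·t. De la ecuación de la velocidad v(t) = 14 - 5·t, sustituimos t = 2 para obtener v = 4.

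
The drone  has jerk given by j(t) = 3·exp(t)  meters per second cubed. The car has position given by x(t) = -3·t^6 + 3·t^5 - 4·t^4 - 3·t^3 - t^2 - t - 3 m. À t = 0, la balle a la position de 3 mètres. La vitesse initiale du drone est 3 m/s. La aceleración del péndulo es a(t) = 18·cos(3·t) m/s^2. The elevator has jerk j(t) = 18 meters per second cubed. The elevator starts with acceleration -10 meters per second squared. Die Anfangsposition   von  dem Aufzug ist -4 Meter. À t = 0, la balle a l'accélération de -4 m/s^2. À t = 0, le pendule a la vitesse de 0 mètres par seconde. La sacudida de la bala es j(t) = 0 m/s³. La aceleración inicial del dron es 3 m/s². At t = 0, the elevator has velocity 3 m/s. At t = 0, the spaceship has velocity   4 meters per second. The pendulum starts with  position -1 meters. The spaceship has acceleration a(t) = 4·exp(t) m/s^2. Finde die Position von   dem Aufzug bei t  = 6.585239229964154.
Ausgehend von dem Ruck j(t) = 18, nehmen wir 3 Stammfunktionen. Mit ∫j(t)dt und Anwendung von a(0) = -10, finden wir a(t) = 18·t - 10. Durch Integration von der Beschleunigung und Verwendung der Anfangsbedingung v(0) = 3, erhalten wir v(t) = 9·t^2 - 10·t + 3. Das Integral von der Geschwindigkeit ist die Position. Mit x(0) = -4 erhalten wir x(t) = 3·t^3 - 5·t^2 + 3·t - 4. Aus der Gleichung für die Position x(t) = 3·t^3 - 5·t^2 + 3·t - 4, setzen wir t = 6.585239229964154 ein und erhalten x = 655.642959269225.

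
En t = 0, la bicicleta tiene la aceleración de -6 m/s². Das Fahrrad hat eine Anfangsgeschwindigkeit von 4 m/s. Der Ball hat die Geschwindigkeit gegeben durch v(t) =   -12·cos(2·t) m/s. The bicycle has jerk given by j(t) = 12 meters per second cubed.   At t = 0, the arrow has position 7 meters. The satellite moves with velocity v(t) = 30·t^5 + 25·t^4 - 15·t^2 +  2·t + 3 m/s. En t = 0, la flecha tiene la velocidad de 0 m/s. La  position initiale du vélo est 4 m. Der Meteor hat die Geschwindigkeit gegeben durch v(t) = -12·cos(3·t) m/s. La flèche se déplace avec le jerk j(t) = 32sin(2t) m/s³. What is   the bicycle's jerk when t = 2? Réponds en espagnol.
Usando j(t) = 12 y sustituyendo t = 2, encontramos j = 12.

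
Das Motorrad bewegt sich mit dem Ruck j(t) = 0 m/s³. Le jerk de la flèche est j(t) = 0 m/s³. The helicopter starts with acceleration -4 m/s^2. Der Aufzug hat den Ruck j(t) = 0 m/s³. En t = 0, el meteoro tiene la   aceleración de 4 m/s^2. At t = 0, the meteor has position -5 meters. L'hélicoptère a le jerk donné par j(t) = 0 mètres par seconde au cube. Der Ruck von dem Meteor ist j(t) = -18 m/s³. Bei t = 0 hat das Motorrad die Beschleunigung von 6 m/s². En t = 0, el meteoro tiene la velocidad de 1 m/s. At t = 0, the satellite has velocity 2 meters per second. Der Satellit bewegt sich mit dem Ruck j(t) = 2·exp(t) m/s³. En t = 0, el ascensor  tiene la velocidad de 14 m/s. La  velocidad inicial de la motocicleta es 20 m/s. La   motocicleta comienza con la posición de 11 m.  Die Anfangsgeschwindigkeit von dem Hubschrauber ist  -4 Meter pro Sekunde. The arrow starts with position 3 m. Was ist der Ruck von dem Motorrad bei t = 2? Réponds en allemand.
Aus der Gleichung für den Ruck j(t) = 0, setzen wir t = 2 ein und erhalten j = 0.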